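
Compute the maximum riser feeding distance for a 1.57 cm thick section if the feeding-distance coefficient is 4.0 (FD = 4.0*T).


Formula: FD = 4.0 * T  (riser feeding-distance rule)
FD = 4.0 * 1.57 cm = 6.2800 cm

Answer: 6.2800 cm


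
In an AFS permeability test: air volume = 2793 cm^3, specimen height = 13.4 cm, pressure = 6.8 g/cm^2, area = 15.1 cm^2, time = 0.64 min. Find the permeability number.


Formula: Permeability Number P = (V * H) / (p * A * t)
Numerator: V * H = 2793 * 13.4 = 37426.2
Denominator: p * A * t = 6.8 * 15.1 * 0.64 = 65.7152
P = 37426.2 / 65.7152 = 569.5212

Answer: 569.5212


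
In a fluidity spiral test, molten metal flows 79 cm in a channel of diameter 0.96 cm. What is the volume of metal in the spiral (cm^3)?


Formula: V = pi * (d/2)^2 * L  (cylinder volume)
Radius = 0.96/2 = 0.48 cm
V = pi * 0.48^2 * 79 = 57.1820 cm^3

57.1820 cm^3


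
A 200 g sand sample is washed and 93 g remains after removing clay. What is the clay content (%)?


Formula: Clay% = (W_total - W_washed) / W_total * 100
Clay mass = 200 - 93 = 107 g
Clay% = 107 / 200 * 100 = 53.5000%

53.5000%


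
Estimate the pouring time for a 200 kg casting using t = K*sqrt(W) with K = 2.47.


Formula: t = K * sqrt(W)
sqrt(W) = sqrt(200) = 14.14214
t = 2.47 * 14.14214 = 34.9311 s


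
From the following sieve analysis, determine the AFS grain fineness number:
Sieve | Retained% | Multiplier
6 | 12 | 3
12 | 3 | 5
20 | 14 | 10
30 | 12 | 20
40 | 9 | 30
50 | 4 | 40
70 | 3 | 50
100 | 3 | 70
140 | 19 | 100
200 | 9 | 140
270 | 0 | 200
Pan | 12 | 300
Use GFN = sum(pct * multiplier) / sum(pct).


Formula: GFN = sum(pct * multiplier) / sum(pct)
sum(pct * multiplier) = 7981
sum(pct) = 100
GFN = 7981 / 100 = 79.81

Final answer: 79.81


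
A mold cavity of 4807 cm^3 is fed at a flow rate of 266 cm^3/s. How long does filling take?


Formula: t_fill = V_mold / Q_flow
t = 4807 cm^3 / 266 cm^3/s = 18.0714 s

Final answer: 18.0714 s


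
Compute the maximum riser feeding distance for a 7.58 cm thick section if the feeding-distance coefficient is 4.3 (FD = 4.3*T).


Formula: FD = 4.3 * T  (riser feeding-distance rule)
FD = 4.3 * 7.58 cm = 32.5940 cm


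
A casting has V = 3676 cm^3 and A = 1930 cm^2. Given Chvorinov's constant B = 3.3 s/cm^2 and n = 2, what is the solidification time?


Formula: t_s = B * (V/A)^n  (Chvorinov's rule, n=2)
Modulus M = V/A = 3676/1930 = 1.904663 cm
M^2 = 1.904663^2 = 3.627741 cm^2
t_s = 3.3 * 3.627741 = 11.9715 s


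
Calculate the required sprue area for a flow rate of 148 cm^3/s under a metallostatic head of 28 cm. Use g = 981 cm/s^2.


Formula: v = sqrt(2*g*h), A = Q/v
Velocity: v = sqrt(2 * 981 * 28) = sqrt(54936) = 234.3843 cm/s
Sprue area: A = Q / v = 148 / 234.3843 = 0.6314 cm^2


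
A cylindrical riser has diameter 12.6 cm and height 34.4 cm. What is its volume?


Formula: V = pi * (D/2)^2 * H  (cylinder volume)
Radius = D/2 = 12.6/2 = 6.3 cm
V = pi * 6.3^2 * 34.4 = 4289.3295 cm^3

4289.3295 cm^3


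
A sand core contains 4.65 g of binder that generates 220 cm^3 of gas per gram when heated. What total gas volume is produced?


Formula: V_gas = W_binder * gas_evolution_rate
V = 4.65 g * 220 cm^3/g = 1023.0000 cm^3

Answer: 1023.0000 cm^3


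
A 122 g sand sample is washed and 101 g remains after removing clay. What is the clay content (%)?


Formula: Clay% = (W_total - W_washed) / W_total * 100
Clay mass = 122 - 101 = 21 g
Clay% = 21 / 122 * 100 = 17.2131%

17.2131%


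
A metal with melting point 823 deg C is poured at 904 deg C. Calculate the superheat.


Formula: Superheat = T_pour - T_melt
Superheat = 904 - 823 = 81 deg C

Final answer: 81 deg C


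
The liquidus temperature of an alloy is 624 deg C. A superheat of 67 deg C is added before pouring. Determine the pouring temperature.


Formula: T_pour = T_melt + Superheat
T_pour = 624 + 67 = 691 deg C


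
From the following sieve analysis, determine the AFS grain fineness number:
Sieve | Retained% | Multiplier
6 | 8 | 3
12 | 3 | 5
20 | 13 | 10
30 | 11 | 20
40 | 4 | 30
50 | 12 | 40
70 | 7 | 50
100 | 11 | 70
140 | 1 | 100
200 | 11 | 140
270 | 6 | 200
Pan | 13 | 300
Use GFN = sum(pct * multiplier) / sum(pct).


Formula: GFN = sum(pct * multiplier) / sum(pct)
sum(pct * multiplier) = 8849
sum(pct) = 100
GFN = 8849 / 100 = 88.49


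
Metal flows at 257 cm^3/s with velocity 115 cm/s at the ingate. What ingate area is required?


Formula: A_ingate = Q / v  (continuity equation)
A = 257 cm^3/s / 115 cm/s = 2.2348 cm^2

Answer: 2.2348 cm^2


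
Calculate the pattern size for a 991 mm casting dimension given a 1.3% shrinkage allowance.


Formula: L_pattern = L_casting * (1 + shrinkage_rate/100)
Shrinkage factor = 1 + 1.3/100 = 1.013
L_pattern = 991 mm * 1.013 = 1003.8830 mm


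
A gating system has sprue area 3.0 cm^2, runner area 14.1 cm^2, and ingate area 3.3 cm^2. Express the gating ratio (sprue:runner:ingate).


Sprue:Runner:Ingate = 1 : 14.1/3.0 : 3.3/3.0 = 1:4.70:1.10

Answer: 1:4.70:1.10


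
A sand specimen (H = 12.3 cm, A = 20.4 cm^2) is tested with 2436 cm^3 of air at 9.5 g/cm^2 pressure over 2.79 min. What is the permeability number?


Formula: Permeability Number P = (V * H) / (p * A * t)
Numerator: V * H = 2436 * 12.3 = 29962.8
Denominator: p * A * t = 9.5 * 20.4 * 2.79 = 540.702
P = 29962.8 / 540.702 = 55.4146

55.4146


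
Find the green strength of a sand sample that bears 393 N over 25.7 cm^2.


Formula: Compressive Strength = Force / Area
Strength = 393 N / 25.7 cm^2 = 15.2918 N/cm^2

Final answer: 15.2918 N/cm^2


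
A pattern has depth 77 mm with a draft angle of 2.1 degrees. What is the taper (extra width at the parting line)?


Formula: taper = depth * tan(draft_angle)
tan(2.1 deg) = 0.0366683
taper = 77 mm * 0.0366683 = 2.8235 mm


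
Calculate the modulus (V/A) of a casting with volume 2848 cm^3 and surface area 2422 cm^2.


Formula: Casting Modulus M = V / A
M = 2848 cm^3 / 2422 cm^2 = 1.1759 cm


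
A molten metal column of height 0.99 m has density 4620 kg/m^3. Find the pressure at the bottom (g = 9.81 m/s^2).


Formula: P = rho * g * h
rho * g = 4620 * 9.81 = 45322.2 N/m^3
P = 45322.2 * 0.99 = 44868.9780 Pa

44868.9780 Pa


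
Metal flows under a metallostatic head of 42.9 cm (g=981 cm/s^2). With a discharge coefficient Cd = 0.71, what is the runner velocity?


Formula: v = Cd * sqrt(2 * g * h)  (Torricelli with discharge coefficient)
2*g*h = 2 * 981 * 42.9 = 84169.8 cm^2/s^2
sqrt(84169.8) = 290.12032 cm/s
v = 0.71 * 290.12032 = 205.9854 cm/s

205.9854 cm/s


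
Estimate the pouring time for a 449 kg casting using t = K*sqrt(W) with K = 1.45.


Formula: t = K * sqrt(W)
sqrt(W) = sqrt(449) = 21.18962
t = 1.45 * 21.18962 = 30.7249 s

Answer: 30.7249 s


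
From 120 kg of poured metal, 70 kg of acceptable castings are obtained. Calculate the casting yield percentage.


Formula: Casting Yield = (W_good / W_total) * 100
Yield = (70 kg / 120 kg) * 100 = 58.3333%

Final answer: 58.3333%


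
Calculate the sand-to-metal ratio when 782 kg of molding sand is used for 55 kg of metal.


Formula: Sand-to-Metal Ratio = W_sand / W_metal
Ratio = 782 kg / 55 kg = 14.2182

Final answer: 14.2182


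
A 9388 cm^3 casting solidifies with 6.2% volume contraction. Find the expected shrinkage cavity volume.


Formula: V_shrink = V_casting * shrinkage_pct / 100
V_shrink = 9388 cm^3 * 6.2 / 100 = 582.0560 cm^3

Final answer: 582.0560 cm^3


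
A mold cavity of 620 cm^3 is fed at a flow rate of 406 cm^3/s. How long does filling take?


Formula: t_fill = V_mold / Q_flow
t = 620 cm^3 / 406 cm^3/s = 1.5271 s

Answer: 1.5271 s


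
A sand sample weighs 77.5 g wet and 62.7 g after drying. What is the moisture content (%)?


Formula: MC = (W_wet - W_dry) / W_wet * 100
Water mass = 77.5 - 62.7 = 14.8 g
MC = 14.8 / 77.5 * 100 = 19.0968%

19.0968%


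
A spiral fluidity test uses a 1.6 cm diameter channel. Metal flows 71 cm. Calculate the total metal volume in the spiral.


Formula: V = pi * (d/2)^2 * L  (cylinder volume)
Radius = 1.6/2 = 0.8 cm
V = pi * 0.8^2 * 71 = 142.7540 cm^3


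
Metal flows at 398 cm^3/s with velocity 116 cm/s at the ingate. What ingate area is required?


Formula: A_ingate = Q / v  (continuity equation)
A = 398 cm^3/s / 116 cm/s = 3.4310 cm^2


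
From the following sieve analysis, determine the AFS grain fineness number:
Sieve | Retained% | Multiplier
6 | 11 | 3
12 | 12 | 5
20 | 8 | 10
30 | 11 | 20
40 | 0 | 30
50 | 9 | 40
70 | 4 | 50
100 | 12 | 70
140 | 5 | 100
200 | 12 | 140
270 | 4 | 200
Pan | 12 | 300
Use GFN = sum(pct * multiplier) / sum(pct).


Formula: GFN = sum(pct * multiplier) / sum(pct)
sum(pct * multiplier) = 8373
sum(pct) = 100
GFN = 8373 / 100 = 83.73

Answer: 83.73


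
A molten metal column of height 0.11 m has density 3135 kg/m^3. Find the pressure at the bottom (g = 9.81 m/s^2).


Formula: P = rho * g * h
rho * g = 3135 * 9.81 = 30754.35 N/m^3
P = 30754.35 * 0.11 = 3382.9785 Pa


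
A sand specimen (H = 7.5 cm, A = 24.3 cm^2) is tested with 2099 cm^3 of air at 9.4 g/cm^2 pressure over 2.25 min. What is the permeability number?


Formula: Permeability Number P = (V * H) / (p * A * t)
Numerator: V * H = 2099 * 7.5 = 15742.5
Denominator: p * A * t = 9.4 * 24.3 * 2.25 = 513.945
P = 15742.5 / 513.945 = 30.6307


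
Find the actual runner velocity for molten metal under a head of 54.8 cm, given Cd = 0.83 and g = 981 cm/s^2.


Formula: v = Cd * sqrt(2 * g * h)  (Torricelli with discharge coefficient)
2*g*h = 2 * 981 * 54.8 = 107517.6 cm^2/s^2
sqrt(107517.6) = 327.89876 cm/s
v = 0.83 * 327.89876 = 272.1560 cm/s


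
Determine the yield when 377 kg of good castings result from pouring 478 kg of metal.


Formula: Casting Yield = (W_good / W_total) * 100
Yield = (377 kg / 478 kg) * 100 = 78.8703%

Final answer: 78.8703%


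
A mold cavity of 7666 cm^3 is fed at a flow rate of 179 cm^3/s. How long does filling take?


Formula: t_fill = V_mold / Q_flow
t = 7666 cm^3 / 179 cm^3/s = 42.8268 s

Final answer: 42.8268 s


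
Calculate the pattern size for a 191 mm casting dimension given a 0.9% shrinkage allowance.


Formula: L_pattern = L_casting * (1 + shrinkage_rate/100)
Shrinkage factor = 1 + 0.9/100 = 1.009
L_pattern = 191 mm * 1.009 = 192.7190 mm

Answer: 192.7190 mm


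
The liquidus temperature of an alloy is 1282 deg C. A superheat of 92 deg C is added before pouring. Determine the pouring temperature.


Formula: T_pour = T_melt + Superheat
T_pour = 1282 + 92 = 1374 deg C

Final answer: 1374 deg C


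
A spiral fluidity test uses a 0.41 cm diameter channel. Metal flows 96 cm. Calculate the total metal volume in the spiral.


Formula: V = pi * (d/2)^2 * L  (cylinder volume)
Radius = 0.41/2 = 0.205 cm
V = pi * 0.205^2 * 96 = 12.6744 cm^3


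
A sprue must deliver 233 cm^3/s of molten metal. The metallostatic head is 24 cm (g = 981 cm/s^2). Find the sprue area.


Formula: v = sqrt(2*g*h), A = Q/v
Velocity: v = sqrt(2 * 981 * 24) = sqrt(47088) = 216.9977 cm/s
Sprue area: A = Q / v = 233 / 216.9977 = 1.0737 cm^2


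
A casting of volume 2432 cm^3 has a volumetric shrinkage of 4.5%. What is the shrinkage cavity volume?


Formula: V_shrink = V_casting * shrinkage_pct / 100
V_shrink = 2432 cm^3 * 4.5 / 100 = 109.4400 cm^3

Answer: 109.4400 cm^3


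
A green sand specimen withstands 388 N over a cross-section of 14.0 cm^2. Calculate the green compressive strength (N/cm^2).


Formula: Compressive Strength = Force / Area
Strength = 388 N / 14.0 cm^2 = 27.7143 N/cm^2

Final answer: 27.7143 N/cm^2


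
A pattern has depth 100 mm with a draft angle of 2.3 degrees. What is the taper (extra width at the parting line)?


Formula: taper = depth * tan(draft_angle)
tan(2.3 deg) = 0.0401641
taper = 100 mm * 0.0401641 = 4.0164 mm

4.0164 mm


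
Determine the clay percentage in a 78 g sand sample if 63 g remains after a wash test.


Formula: Clay% = (W_total - W_washed) / W_total * 100
Clay mass = 78 - 63 = 15 g
Clay% = 15 / 78 * 100 = 19.2308%


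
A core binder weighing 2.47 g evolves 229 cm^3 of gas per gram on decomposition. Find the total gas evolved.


Formula: V_gas = W_binder * gas_evolution_rate
V = 2.47 g * 229 cm^3/g = 565.6300 cm^3

565.6300 cm^3


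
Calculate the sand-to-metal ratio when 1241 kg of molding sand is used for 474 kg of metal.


Formula: Sand-to-Metal Ratio = W_sand / W_metal
Ratio = 1241 kg / 474 kg = 2.6181


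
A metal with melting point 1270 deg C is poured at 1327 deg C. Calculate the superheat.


Formula: Superheat = T_pour - T_melt
Superheat = 1327 - 1270 = 57 deg C

Answer: 57 deg C


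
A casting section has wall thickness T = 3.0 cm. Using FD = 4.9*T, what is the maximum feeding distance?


Formula: FD = 4.9 * T  (riser feeding-distance rule)
FD = 4.9 * 3.0 cm = 14.7000 cm

Answer: 14.7000 cm


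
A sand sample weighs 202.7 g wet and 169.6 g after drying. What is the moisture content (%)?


Formula: MC = (W_wet - W_dry) / W_wet * 100
Water mass = 202.7 - 169.6 = 33.1 g
MC = 33.1 / 202.7 * 100 = 16.3296%

16.3296%


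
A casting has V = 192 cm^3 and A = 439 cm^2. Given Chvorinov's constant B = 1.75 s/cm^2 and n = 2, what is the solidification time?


Formula: t_s = B * (V/A)^n  (Chvorinov's rule, n=2)
Modulus M = V/A = 192/439 = 0.437358 cm
M^2 = 0.437358^2 = 0.191282 cm^2
t_s = 1.75 * 0.191282 = 0.3347 s

Final answer: 0.3347 s


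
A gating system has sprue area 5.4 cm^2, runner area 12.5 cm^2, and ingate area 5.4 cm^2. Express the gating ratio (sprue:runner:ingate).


Sprue:Runner:Ingate = 1 : 12.5/5.4 : 5.4/5.4 = 1:2.31:1.00

Final answer: 1:2.31:1.00


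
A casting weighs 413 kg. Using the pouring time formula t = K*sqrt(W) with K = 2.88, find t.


Formula: t = K * sqrt(W)
sqrt(W) = sqrt(413) = 20.32240
t = 2.88 * 20.32240 = 58.5285 s


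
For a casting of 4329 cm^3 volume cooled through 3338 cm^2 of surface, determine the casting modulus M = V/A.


Formula: Casting Modulus M = V / A
M = 4329 cm^3 / 3338 cm^2 = 1.2969 cm

Final answer: 1.2969 cm


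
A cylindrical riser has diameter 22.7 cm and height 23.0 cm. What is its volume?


Formula: V = pi * (D/2)^2 * H  (cylinder volume)
Radius = D/2 = 22.7/2 = 11.35 cm
V = pi * 11.35^2 * 23.0 = 9308.2799 cm^3


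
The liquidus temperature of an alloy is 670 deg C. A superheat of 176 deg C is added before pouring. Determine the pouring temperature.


Formula: T_pour = T_melt + Superheat
T_pour = 670 + 176 = 846 deg C


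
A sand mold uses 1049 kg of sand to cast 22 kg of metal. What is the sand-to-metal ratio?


Formula: Sand-to-Metal Ratio = W_sand / W_metal
Ratio = 1049 kg / 22 kg = 47.6818


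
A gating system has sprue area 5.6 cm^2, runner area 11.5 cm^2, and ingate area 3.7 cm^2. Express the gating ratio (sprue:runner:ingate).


Sprue:Runner:Ingate = 1 : 11.5/5.6 : 3.7/5.6 = 1:2.05:0.66

Answer: 1:2.05:0.66


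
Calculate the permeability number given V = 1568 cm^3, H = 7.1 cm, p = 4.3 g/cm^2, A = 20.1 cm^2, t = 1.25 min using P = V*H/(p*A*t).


Formula: Permeability Number P = (V * H) / (p * A * t)
Numerator: V * H = 1568 * 7.1 = 11132.8
Denominator: p * A * t = 4.3 * 20.1 * 1.25 = 108.0375
P = 11132.8 / 108.0375 = 103.0457

103.0457


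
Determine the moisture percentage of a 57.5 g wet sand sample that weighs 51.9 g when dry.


Formula: MC = (W_wet - W_dry) / W_wet * 100
Water mass = 57.5 - 51.9 = 5.6 g
MC = 5.6 / 57.5 * 100 = 9.7391%


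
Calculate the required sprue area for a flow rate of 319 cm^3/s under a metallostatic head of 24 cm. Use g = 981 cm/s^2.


Formula: v = sqrt(2*g*h), A = Q/v
Velocity: v = sqrt(2 * 981 * 24) = sqrt(47088) = 216.9977 cm/s
Sprue area: A = Q / v = 319 / 216.9977 = 1.4701 cm^2

Answer: 1.4701 cm^2


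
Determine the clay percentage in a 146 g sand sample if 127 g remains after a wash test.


Formula: Clay% = (W_total - W_washed) / W_total * 100
Clay mass = 146 - 127 = 19 g
Clay% = 19 / 146 * 100 = 13.0137%


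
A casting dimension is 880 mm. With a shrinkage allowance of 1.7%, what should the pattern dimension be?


Formula: L_pattern = L_casting * (1 + shrinkage_rate/100)
Shrinkage factor = 1 + 1.7/100 = 1.017
L_pattern = 880 mm * 1.017 = 894.9600 mm

Final answer: 894.9600 mm


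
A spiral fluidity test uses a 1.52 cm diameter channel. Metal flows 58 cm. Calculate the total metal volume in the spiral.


Formula: V = pi * (d/2)^2 * L  (cylinder volume)
Radius = 1.52/2 = 0.76 cm
V = pi * 0.76^2 * 58 = 105.2459 cm^3

Final answer: 105.2459 cm^3


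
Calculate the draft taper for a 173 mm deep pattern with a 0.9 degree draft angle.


Formula: taper = depth * tan(draft_angle)
tan(0.9 deg) = 0.0157093
taper = 173 mm * 0.0157093 = 2.7177 mm


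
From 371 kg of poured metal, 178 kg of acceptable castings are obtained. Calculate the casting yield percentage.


Formula: Casting Yield = (W_good / W_total) * 100
Yield = (178 kg / 371 kg) * 100 = 47.9784%


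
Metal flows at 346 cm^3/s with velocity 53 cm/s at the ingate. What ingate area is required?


Formula: A_ingate = Q / v  (continuity equation)
A = 346 cm^3/s / 53 cm/s = 6.5283 cm^2

Final answer: 6.5283 cm^2


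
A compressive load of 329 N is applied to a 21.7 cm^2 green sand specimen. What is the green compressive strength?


Formula: Compressive Strength = Force / Area
Strength = 329 N / 21.7 cm^2 = 15.1613 N/cm^2

Answer: 15.1613 N/cm^2


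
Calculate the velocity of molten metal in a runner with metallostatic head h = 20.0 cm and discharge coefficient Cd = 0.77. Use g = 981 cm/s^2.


Formula: v = Cd * sqrt(2 * g * h)  (Torricelli with discharge coefficient)
2*g*h = 2 * 981 * 20.0 = 39240.0 cm^2/s^2
sqrt(39240.0) = 198.09089 cm/s
v = 0.77 * 198.09089 = 152.5300 cm/s


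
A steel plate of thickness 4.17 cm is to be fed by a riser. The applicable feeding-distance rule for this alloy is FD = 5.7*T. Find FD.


Formula: FD = 5.7 * T  (riser feeding-distance rule)
FD = 5.7 * 4.17 cm = 23.7690 cm

23.7690 cm


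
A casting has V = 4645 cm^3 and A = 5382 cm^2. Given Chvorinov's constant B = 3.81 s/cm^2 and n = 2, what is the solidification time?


Formula: t_s = B * (V/A)^n  (Chvorinov's rule, n=2)
Modulus M = V/A = 4645/5382 = 0.863062 cm
M^2 = 0.863062^2 = 0.744876 cm^2
t_s = 3.81 * 0.744876 = 2.8380 s

2.8380 s


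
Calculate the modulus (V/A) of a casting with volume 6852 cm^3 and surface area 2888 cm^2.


Formula: Casting Modulus M = V / A
M = 6852 cm^3 / 2888 cm^2 = 2.3726 cm

Answer: 2.3726 cm


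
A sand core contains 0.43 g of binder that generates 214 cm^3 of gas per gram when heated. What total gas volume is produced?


Formula: V_gas = W_binder * gas_evolution_rate
V = 0.43 g * 214 cm^3/g = 92.0200 cm^3


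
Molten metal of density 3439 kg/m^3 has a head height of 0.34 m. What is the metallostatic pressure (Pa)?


Formula: P = rho * g * h
rho * g = 3439 * 9.81 = 33736.59 N/m^3
P = 33736.59 * 0.34 = 11470.4406 Pa

11470.4406 Pa


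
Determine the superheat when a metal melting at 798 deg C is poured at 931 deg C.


Formula: Superheat = T_pour - T_melt
Superheat = 931 - 798 = 133 deg C

Final answer: 133 deg C


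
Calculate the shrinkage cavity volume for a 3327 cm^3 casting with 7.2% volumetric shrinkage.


Formula: V_shrink = V_casting * shrinkage_pct / 100
V_shrink = 3327 cm^3 * 7.2 / 100 = 239.5440 cm^3

Final answer: 239.5440 cm^3


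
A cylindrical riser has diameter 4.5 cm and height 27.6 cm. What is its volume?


Formula: V = pi * (D/2)^2 * H  (cylinder volume)
Radius = D/2 = 4.5/2 = 2.25 cm
V = pi * 2.25^2 * 27.6 = 438.9590 cm^3

Answer: 438.9590 cm^3


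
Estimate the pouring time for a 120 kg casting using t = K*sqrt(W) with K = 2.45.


Formula: t = K * sqrt(W)
sqrt(W) = sqrt(120) = 10.95445
t = 2.45 * 10.95445 = 26.8384 s

Final answer: 26.8384 s


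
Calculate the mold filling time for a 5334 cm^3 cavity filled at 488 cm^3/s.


Formula: t_fill = V_mold / Q_flow
t = 5334 cm^3 / 488 cm^3/s = 10.9303 s

Final answer: 10.9303 s


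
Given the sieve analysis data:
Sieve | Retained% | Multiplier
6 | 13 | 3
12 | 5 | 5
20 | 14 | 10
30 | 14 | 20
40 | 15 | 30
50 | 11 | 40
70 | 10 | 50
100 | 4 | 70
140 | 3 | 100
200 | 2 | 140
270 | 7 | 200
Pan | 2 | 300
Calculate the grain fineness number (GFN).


Formula: GFN = sum(pct * multiplier) / sum(pct)
sum(pct * multiplier) = 4734
sum(pct) = 100
GFN = 4734 / 100 = 47.34

47.34


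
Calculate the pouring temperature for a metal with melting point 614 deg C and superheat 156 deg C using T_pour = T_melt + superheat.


Formula: T_pour = T_melt + Superheat
T_pour = 614 + 156 = 770 deg C

770 deg C


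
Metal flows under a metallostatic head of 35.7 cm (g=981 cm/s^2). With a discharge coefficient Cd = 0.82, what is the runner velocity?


Formula: v = Cd * sqrt(2 * g * h)  (Torricelli with discharge coefficient)
2*g*h = 2 * 981 * 35.7 = 70043.4 cm^2/s^2
sqrt(70043.4) = 264.65714 cm/s
v = 0.82 * 264.65714 = 217.0189 cm/s

Final answer: 217.0189 cm/s


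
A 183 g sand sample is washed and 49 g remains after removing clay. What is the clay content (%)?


Formula: Clay% = (W_total - W_washed) / W_total * 100
Clay mass = 183 - 49 = 134 g
Clay% = 134 / 183 * 100 = 73.2240%

Final answer: 73.2240%


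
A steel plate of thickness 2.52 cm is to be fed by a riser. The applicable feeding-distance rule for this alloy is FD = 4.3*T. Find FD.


Formula: FD = 4.3 * T  (riser feeding-distance rule)
FD = 4.3 * 2.52 cm = 10.8360 cm

Answer: 10.8360 cm


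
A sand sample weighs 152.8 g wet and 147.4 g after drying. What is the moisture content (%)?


Formula: MC = (W_wet - W_dry) / W_wet * 100
Water mass = 152.8 - 147.4 = 5.4 g
MC = 5.4 / 152.8 * 100 = 3.5340%

3.5340%


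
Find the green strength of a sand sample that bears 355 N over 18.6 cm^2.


Formula: Compressive Strength = Force / Area
Strength = 355 N / 18.6 cm^2 = 19.0860 N/cm^2

Answer: 19.0860 N/cm^2


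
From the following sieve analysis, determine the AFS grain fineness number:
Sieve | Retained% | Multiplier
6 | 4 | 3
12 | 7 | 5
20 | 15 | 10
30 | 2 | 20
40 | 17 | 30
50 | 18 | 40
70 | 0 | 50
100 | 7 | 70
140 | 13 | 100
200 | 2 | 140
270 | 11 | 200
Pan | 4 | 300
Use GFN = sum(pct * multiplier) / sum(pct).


Formula: GFN = sum(pct * multiplier) / sum(pct)
sum(pct * multiplier) = 6937
sum(pct) = 100
GFN = 6937 / 100 = 69.37

Answer: 69.37


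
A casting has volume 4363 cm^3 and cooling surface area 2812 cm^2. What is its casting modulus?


Formula: Casting Modulus M = V / A
M = 4363 cm^3 / 2812 cm^2 = 1.5516 cm


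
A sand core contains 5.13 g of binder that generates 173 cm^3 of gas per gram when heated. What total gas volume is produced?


Formula: V_gas = W_binder * gas_evolution_rate
V = 5.13 g * 173 cm^3/g = 887.4900 cm^3


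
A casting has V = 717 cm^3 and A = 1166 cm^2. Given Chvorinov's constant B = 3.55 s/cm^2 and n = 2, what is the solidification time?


Formula: t_s = B * (V/A)^n  (Chvorinov's rule, n=2)
Modulus M = V/A = 717/1166 = 0.614923 cm
M^2 = 0.614923^2 = 0.378130 cm^2
t_s = 3.55 * 0.378130 = 1.3424 s

Answer: 1.3424 s


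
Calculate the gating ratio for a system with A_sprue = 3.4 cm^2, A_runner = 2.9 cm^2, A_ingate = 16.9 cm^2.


Sprue:Runner:Ingate = 1 : 2.9/3.4 : 16.9/3.4 = 1:0.85:4.97


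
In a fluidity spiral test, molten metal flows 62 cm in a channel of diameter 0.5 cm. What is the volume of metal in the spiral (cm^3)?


Formula: V = pi * (d/2)^2 * L  (cylinder volume)
Radius = 0.5/2 = 0.25 cm
V = pi * 0.25^2 * 62 = 12.1737 cm^3

Final answer: 12.1737 cm^3


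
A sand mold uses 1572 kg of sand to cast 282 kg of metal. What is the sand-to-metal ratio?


Formula: Sand-to-Metal Ratio = W_sand / W_metal
Ratio = 1572 kg / 282 kg = 5.5745

Final answer: 5.5745


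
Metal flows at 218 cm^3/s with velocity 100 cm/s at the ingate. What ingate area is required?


Formula: A_ingate = Q / v  (continuity equation)
A = 218 cm^3/s / 100 cm/s = 2.1800 cm^2

Final answer: 2.1800 cm^2


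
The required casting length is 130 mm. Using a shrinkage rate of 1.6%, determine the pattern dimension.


Formula: L_pattern = L_casting * (1 + shrinkage_rate/100)
Shrinkage factor = 1 + 1.6/100 = 1.016
L_pattern = 130 mm * 1.016 = 132.0800 mm

132.0800 mm


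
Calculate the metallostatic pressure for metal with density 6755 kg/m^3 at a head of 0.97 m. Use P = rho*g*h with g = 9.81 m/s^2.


Formula: P = rho * g * h
rho * g = 6755 * 9.81 = 66266.55 N/m^3
P = 66266.55 * 0.97 = 64278.5535 Pa

Final answer: 64278.5535 Pa


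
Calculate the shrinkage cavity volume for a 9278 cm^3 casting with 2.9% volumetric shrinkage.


Formula: V_shrink = V_casting * shrinkage_pct / 100
V_shrink = 9278 cm^3 * 2.9 / 100 = 269.0620 cm^3

Final answer: 269.0620 cm^3


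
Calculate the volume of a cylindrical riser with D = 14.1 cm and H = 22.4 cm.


Formula: V = pi * (D/2)^2 * H  (cylinder volume)
Radius = D/2 = 14.1/2 = 7.05 cm
V = pi * 7.05^2 * 22.4 = 3497.6482 cm^3

Final answer: 3497.6482 cm^3


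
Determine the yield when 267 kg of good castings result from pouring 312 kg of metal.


Formula: Casting Yield = (W_good / W_total) * 100
Yield = (267 kg / 312 kg) * 100 = 85.5769%

Final answer: 85.5769%


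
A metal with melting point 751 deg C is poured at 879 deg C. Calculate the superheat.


Formula: Superheat = T_pour - T_melt
Superheat = 879 - 751 = 128 deg C


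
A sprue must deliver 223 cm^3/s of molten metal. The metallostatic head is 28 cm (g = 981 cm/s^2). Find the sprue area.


Formula: v = sqrt(2*g*h), A = Q/v
Velocity: v = sqrt(2 * 981 * 28) = sqrt(54936) = 234.3843 cm/s
Sprue area: A = Q / v = 223 / 234.3843 = 0.9514 cm^2

Answer: 0.9514 cm^2


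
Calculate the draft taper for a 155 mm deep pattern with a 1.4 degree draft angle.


Formula: taper = depth * tan(draft_angle)
tan(1.4 deg) = 0.0244395
taper = 155 mm * 0.0244395 = 3.7881 mm


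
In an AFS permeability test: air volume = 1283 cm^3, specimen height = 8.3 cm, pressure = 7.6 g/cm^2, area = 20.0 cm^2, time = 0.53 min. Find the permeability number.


Formula: Permeability Number P = (V * H) / (p * A * t)
Numerator: V * H = 1283 * 8.3 = 10648.9
Denominator: p * A * t = 7.6 * 20.0 * 0.53 = 80.56
P = 10648.9 / 80.56 = 132.1859

132.1859


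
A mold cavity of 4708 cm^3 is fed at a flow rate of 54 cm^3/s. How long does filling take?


Formula: t_fill = V_mold / Q_flow
t = 4708 cm^3 / 54 cm^3/s = 87.1852 s

87.1852 s


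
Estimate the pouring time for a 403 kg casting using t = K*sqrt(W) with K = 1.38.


Formula: t = K * sqrt(W)
sqrt(W) = sqrt(403) = 20.07486
t = 1.38 * 20.07486 = 27.7033 s


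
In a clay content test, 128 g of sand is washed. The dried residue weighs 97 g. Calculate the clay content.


Formula: Clay% = (W_total - W_washed) / W_total * 100
Clay mass = 128 - 97 = 31 g
Clay% = 31 / 128 * 100 = 24.2188%


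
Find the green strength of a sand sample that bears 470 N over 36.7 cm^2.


Formula: Compressive Strength = Force / Area
Strength = 470 N / 36.7 cm^2 = 12.8065 N/cm^2


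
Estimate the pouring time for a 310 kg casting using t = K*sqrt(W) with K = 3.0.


Formula: t = K * sqrt(W)
sqrt(W) = sqrt(310) = 17.60682
t = 3.0 * 17.60682 = 52.8205 s


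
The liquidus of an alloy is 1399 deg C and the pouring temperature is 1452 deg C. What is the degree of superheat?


Formula: Superheat = T_pour - T_melt
Superheat = 1452 - 1399 = 53 deg C

Final answer: 53 deg C


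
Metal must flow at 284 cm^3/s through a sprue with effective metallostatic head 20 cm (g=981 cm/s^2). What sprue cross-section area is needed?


Formula: v = sqrt(2*g*h), A = Q/v
Velocity: v = sqrt(2 * 981 * 20) = sqrt(39240) = 198.0909 cm/s
Sprue area: A = Q / v = 284 / 198.0909 = 1.4337 cm^2


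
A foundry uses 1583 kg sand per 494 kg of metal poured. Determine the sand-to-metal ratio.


Formula: Sand-to-Metal Ratio = W_sand / W_metal
Ratio = 1583 kg / 494 kg = 3.2045

3.2045


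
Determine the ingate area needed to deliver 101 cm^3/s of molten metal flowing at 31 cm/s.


Formula: A_ingate = Q / v  (continuity equation)
A = 101 cm^3/s / 31 cm/s = 3.2581 cm^2


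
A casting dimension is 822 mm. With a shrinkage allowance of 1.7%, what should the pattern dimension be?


Formula: L_pattern = L_casting * (1 + shrinkage_rate/100)
Shrinkage factor = 1 + 1.7/100 = 1.017
L_pattern = 822 mm * 1.017 = 835.9740 mm


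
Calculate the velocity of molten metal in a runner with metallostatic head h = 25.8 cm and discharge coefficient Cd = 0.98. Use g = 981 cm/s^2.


Formula: v = Cd * sqrt(2 * g * h)  (Torricelli with discharge coefficient)
2*g*h = 2 * 981 * 25.8 = 50619.6 cm^2/s^2
sqrt(50619.6) = 224.98800 cm/s
v = 0.98 * 224.98800 = 220.4882 cm/s

Answer: 220.4882 cm/s


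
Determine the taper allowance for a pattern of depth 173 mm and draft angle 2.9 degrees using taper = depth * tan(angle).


Formula: taper = depth * tan(draft_angle)
tan(2.9 deg) = 0.0506578
taper = 173 mm * 0.0506578 = 8.7638 mm

Final answer: 8.7638 mm


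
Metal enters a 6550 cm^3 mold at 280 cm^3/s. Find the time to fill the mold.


Formula: t_fill = V_mold / Q_flow
t = 6550 cm^3 / 280 cm^3/s = 23.3929 s

Answer: 23.3929 s


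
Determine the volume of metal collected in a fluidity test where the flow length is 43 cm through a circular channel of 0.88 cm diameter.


Formula: V = pi * (d/2)^2 * L  (cylinder volume)
Radius = 0.88/2 = 0.44 cm
V = pi * 0.44^2 * 43 = 26.1531 cm^3


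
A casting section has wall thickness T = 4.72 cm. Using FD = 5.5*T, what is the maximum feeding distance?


Formula: FD = 5.5 * T  (riser feeding-distance rule)
FD = 5.5 * 4.72 cm = 25.9600 cm


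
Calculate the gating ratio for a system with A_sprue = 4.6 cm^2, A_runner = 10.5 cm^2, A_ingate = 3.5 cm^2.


Sprue:Runner:Ingate = 1 : 10.5/4.6 : 3.5/4.6 = 1:2.28:0.76

Answer: 1:2.28:0.76


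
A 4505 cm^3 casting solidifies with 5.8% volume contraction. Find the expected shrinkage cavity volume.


Formula: V_shrink = V_casting * shrinkage_pct / 100
V_shrink = 4505 cm^3 * 5.8 / 100 = 261.2900 cm^3


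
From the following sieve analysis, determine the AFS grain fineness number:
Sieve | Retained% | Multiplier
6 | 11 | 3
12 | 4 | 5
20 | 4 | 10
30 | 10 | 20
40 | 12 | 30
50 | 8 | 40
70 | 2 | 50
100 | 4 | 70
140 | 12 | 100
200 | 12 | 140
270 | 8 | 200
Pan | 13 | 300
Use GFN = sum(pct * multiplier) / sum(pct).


Formula: GFN = sum(pct * multiplier) / sum(pct)
sum(pct * multiplier) = 9733
sum(pct) = 100
GFN = 9733 / 100 = 97.33

Answer: 97.33


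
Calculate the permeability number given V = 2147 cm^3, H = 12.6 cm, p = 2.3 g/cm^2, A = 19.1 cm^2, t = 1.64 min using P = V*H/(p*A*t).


Formula: Permeability Number P = (V * H) / (p * A * t)
Numerator: V * H = 2147 * 12.6 = 27052.2
Denominator: p * A * t = 2.3 * 19.1 * 1.64 = 72.0452
P = 27052.2 / 72.0452 = 375.4893

Answer: 375.4893


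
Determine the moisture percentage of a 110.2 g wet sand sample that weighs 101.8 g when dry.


Formula: MC = (W_wet - W_dry) / W_wet * 100
Water mass = 110.2 - 101.8 = 8.4 g
MC = 8.4 / 110.2 * 100 = 7.6225%

7.6225%


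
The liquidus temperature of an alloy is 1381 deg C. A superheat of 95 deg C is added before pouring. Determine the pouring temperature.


Formula: T_pour = T_melt + Superheat
T_pour = 1381 + 95 = 1476 deg C

Answer: 1476 deg C


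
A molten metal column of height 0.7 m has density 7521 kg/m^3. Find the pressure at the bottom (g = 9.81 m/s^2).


Formula: P = rho * g * h
rho * g = 7521 * 9.81 = 73781.01 N/m^3
P = 73781.01 * 0.7 = 51646.7070 Pa

Final answer: 51646.7070 Pa


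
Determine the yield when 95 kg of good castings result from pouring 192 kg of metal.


Formula: Casting Yield = (W_good / W_total) * 100
Yield = (95 kg / 192 kg) * 100 = 49.4792%

Final answer: 49.4792%


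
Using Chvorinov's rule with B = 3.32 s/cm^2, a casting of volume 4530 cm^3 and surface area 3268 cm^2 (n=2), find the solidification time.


Formula: t_s = B * (V/A)^n  (Chvorinov's rule, n=2)
Modulus M = V/A = 4530/3268 = 1.386169 cm
M^2 = 1.386169^2 = 1.921464 cm^2
t_s = 3.32 * 1.921464 = 6.3793 s

Final answer: 6.3793 s


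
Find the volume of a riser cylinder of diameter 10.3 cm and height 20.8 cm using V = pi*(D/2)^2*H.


Formula: V = pi * (D/2)^2 * H  (cylinder volume)
Radius = D/2 = 10.3/2 = 5.15 cm
V = pi * 5.15^2 * 20.8 = 1733.1161 cm^3

1733.1161 cm^3


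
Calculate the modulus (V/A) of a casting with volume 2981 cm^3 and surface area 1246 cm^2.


Formula: Casting Modulus M = V / A
M = 2981 cm^3 / 1246 cm^2 = 2.3925 cm

2.3925 cm


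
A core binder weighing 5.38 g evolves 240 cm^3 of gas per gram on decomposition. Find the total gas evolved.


Formula: V_gas = W_binder * gas_evolution_rate
V = 5.38 g * 240 cm^3/g = 1291.2000 cm^3

Answer: 1291.2000 cm^3


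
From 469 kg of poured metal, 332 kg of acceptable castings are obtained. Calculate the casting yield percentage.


Formula: Casting Yield = (W_good / W_total) * 100
Yield = (332 kg / 469 kg) * 100 = 70.7889%


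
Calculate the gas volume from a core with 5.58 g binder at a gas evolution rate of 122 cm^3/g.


Formula: V_gas = W_binder * gas_evolution_rate
V = 5.58 g * 122 cm^3/g = 680.7600 cm^3

Answer: 680.7600 cm^3


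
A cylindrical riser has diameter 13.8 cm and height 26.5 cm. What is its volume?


Formula: V = pi * (D/2)^2 * H  (cylinder volume)
Radius = D/2 = 13.8/2 = 6.9 cm
V = pi * 6.9^2 * 26.5 = 3963.6375 cm^3

Answer: 3963.6375 cm^3


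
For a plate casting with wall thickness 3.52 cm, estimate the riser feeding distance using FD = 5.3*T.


Formula: FD = 5.3 * T  (riser feeding-distance rule)
FD = 5.3 * 3.52 cm = 18.6560 cm


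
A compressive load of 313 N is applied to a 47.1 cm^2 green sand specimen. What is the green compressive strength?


Formula: Compressive Strength = Force / Area
Strength = 313 N / 47.1 cm^2 = 6.6454 N/cm^2

Answer: 6.6454 N/cm^2


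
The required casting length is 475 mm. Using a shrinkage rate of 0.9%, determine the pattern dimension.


Formula: L_pattern = L_casting * (1 + shrinkage_rate/100)
Shrinkage factor = 1 + 0.9/100 = 1.009
L_pattern = 475 mm * 1.009 = 479.2750 mm

479.2750 mm


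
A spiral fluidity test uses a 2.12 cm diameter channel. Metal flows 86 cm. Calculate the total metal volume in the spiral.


Formula: V = pi * (d/2)^2 * L  (cylinder volume)
Radius = 2.12/2 = 1.06 cm
V = pi * 1.06^2 * 86 = 303.5708 cm^3

Answer: 303.5708 cm^3


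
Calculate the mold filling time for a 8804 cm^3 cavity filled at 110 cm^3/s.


Formula: t_fill = V_mold / Q_flow
t = 8804 cm^3 / 110 cm^3/s = 80.0364 s

80.0364 s


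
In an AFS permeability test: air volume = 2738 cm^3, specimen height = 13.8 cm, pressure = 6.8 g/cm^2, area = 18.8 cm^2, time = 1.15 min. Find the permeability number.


Formula: Permeability Number P = (V * H) / (p * A * t)
Numerator: V * H = 2738 * 13.8 = 37784.4
Denominator: p * A * t = 6.8 * 18.8 * 1.15 = 147.016
P = 37784.4 / 147.016 = 257.0088

Final answer: 257.0088


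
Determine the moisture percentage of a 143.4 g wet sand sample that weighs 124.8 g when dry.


Formula: MC = (W_wet - W_dry) / W_wet * 100
Water mass = 143.4 - 124.8 = 18.6 g
MC = 18.6 / 143.4 * 100 = 12.9707%

Answer: 12.9707%


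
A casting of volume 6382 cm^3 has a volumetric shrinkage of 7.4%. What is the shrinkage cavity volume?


Formula: V_shrink = V_casting * shrinkage_pct / 100
V_shrink = 6382 cm^3 * 7.4 / 100 = 472.2680 cm^3

Final answer: 472.2680 cm^3


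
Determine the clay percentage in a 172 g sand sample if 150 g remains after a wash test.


Formula: Clay% = (W_total - W_washed) / W_total * 100
Clay mass = 172 - 150 = 22 g
Clay% = 22 / 172 * 100 = 12.7907%


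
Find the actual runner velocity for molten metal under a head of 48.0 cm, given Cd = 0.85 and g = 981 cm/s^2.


Formula: v = Cd * sqrt(2 * g * h)  (Torricelli with discharge coefficient)
2*g*h = 2 * 981 * 48.0 = 94176.0 cm^2/s^2
sqrt(94176.0) = 306.88108 cm/s
v = 0.85 * 306.88108 = 260.8489 cm/s

Answer: 260.8489 cm/s


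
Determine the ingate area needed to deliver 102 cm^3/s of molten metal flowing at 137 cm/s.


Formula: A_ingate = Q / v  (continuity equation)
A = 102 cm^3/s / 137 cm/s = 0.7445 cm^2

0.7445 cm^2


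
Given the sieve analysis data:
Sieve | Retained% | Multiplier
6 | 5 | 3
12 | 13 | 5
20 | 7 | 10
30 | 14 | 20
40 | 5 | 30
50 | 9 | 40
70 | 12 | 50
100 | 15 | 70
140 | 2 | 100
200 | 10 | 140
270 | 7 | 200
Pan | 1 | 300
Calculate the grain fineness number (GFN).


Formula: GFN = sum(pct * multiplier) / sum(pct)
sum(pct * multiplier) = 5890
sum(pct) = 100
GFN = 5890 / 100 = 58.90


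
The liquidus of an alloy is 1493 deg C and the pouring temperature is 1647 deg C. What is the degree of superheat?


Formula: Superheat = T_pour - T_melt
Superheat = 1647 - 1493 = 154 deg C

Final answer: 154 deg C


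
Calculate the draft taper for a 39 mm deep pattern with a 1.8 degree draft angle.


Formula: taper = depth * tan(draft_angle)
tan(1.8 deg) = 0.0314263
taper = 39 mm * 0.0314263 = 1.2256 mm

Answer: 1.2256 mm


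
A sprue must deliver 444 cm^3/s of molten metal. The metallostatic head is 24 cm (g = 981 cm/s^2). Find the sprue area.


Formula: v = sqrt(2*g*h), A = Q/v
Velocity: v = sqrt(2 * 981 * 24) = sqrt(47088) = 216.9977 cm/s
Sprue area: A = Q / v = 444 / 216.9977 = 2.0461 cm^2


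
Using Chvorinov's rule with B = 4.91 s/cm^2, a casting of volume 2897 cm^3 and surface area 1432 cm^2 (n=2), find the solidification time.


Formula: t_s = B * (V/A)^n  (Chvorinov's rule, n=2)
Modulus M = V/A = 2897/1432 = 2.023045 cm
M^2 = 2.023045^2 = 4.092711 cm^2
t_s = 4.91 * 4.092711 = 20.0952 s

20.0952 s


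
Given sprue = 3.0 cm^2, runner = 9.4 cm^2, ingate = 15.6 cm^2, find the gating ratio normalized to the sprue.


Sprue:Runner:Ingate = 1 : 9.4/3.0 : 15.6/3.0 = 1:3.13:5.20

1:3.13:5.20


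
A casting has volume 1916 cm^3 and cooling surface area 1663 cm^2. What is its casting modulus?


Formula: Casting Modulus M = V / A
M = 1916 cm^3 / 1663 cm^2 = 1.1521 cm

Final answer: 1.1521 cm


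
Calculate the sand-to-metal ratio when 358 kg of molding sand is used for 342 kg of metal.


Formula: Sand-to-Metal Ratio = W_sand / W_metal
Ratio = 358 kg / 342 kg = 1.0468

Final answer: 1.0468


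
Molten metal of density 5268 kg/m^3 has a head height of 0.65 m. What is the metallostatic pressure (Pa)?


Formula: P = rho * g * h
rho * g = 5268 * 9.81 = 51679.08 N/m^3
P = 51679.08 * 0.65 = 33591.4020 Pa

33591.4020 Pa


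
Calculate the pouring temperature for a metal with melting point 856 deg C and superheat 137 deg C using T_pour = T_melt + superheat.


Formula: T_pour = T_melt + Superheat
T_pour = 856 + 137 = 993 deg C

993 deg C


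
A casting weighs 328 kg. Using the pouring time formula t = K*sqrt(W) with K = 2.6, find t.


Formula: t = K * sqrt(W)
sqrt(W) = sqrt(328) = 18.11077
t = 2.6 * 18.11077 = 47.0880 s


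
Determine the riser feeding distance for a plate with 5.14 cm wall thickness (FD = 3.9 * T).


Formula: FD = 3.9 * T  (riser feeding-distance rule)
FD = 3.9 * 5.14 cm = 20.0460 cm

Final answer: 20.0460 cm


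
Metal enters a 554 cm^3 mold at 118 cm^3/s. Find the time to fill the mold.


Formula: t_fill = V_mold / Q_flow
t = 554 cm^3 / 118 cm^3/s = 4.6949 s


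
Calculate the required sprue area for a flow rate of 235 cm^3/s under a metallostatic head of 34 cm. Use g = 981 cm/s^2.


Formula: v = sqrt(2*g*h), A = Q/v
Velocity: v = sqrt(2 * 981 * 34) = sqrt(66708) = 258.2789 cm/s
Sprue area: A = Q / v = 235 / 258.2789 = 0.9099 cm^2

0.9099 cm^2


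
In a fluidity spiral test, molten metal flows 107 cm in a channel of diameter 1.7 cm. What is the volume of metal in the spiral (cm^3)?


Formula: V = pi * (d/2)^2 * L  (cylinder volume)
Radius = 1.7/2 = 0.85 cm
V = pi * 0.85^2 * 107 = 242.8687 cm^3

Answer: 242.8687 cm^3
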